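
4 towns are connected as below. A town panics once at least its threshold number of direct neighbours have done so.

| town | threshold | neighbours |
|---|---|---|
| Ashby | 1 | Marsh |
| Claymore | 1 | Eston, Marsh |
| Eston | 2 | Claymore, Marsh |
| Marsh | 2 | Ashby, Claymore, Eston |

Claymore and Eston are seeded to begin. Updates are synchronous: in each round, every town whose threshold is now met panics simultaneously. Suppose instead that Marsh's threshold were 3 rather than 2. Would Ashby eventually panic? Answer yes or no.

no

With Marsh's threshold at 3:
Round 1 — Claymore, Eston panic (initial).
Round 2 — no new panics; cascade stops.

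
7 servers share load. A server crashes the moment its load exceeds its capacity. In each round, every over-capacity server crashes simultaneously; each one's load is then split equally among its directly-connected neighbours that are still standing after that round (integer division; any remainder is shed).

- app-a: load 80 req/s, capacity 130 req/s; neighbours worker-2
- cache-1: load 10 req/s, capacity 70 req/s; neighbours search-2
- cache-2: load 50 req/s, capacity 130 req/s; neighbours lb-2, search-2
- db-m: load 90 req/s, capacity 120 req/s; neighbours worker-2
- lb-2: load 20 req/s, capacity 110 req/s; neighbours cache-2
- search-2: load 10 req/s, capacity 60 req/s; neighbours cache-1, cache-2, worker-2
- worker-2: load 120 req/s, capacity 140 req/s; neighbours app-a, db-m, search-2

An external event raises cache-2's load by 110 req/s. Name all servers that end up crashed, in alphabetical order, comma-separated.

Round 1 — cache-2 at 160 > 130. cache-2 crashes.
  cache-2 sheds 160 req/s to lb-2, search-2: 80 each.
    lb-2: 20+80 = 100 ≤ 110
    search-2: 10+80 = 90 > 60
Round 2 — search-2 crashes.
  search-2 sheds 90 req/s to cache-1, worker-2: 45 each.
    cache-1: 10+45 = 55 ≤ 70
    worker-2: 120+45 = 165 > 140
Round 3 — worker-2 crashes.
  worker-2 sheds 165 req/s to app-a, db-m: 82 each (1 lost).
    app-a: 80+82 = 162 > 130
    db-m: 90+82 = 172 > 120
Round 4 — app-a, db-m crash.
  app-a sheds 162 req/s: no online neighbours, lost.
  db-m sheds 172 req/s: no online neighbours, lost.
No further crashes.

app-a, cache-2, db-m, search-2, worker-2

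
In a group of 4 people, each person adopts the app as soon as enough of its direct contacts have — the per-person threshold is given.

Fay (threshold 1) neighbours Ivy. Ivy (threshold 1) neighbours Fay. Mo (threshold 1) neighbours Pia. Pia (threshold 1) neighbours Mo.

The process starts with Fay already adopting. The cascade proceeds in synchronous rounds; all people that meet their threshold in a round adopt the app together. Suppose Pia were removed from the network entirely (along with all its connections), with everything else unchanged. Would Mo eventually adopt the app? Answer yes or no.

no

With Pia removed:
Round 1 — Fay adopts the app (initial).
Round 2 — checking thresholds:
  Ivy: 1 of 1 neighbours ≥ 1, adopts the app.
Round 3 — no new adoptions; cascade stops.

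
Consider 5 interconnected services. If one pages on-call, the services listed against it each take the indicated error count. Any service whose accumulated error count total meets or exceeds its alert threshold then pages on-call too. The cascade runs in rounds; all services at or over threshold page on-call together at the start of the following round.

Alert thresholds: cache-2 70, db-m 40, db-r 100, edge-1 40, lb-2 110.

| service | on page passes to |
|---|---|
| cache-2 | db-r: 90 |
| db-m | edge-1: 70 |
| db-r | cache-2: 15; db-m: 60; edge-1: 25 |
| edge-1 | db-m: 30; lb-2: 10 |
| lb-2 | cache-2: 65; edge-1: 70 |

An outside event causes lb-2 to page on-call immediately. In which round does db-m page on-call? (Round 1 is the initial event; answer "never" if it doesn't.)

never

Round 1 — lb-2 pages on-call (initial).
  cache-2: +65 → 65 < 70
  edge-1: +70 → 70 ≥ 40
Round 2 — edge-1 pages on-call.
  db-m: +30 → 30 < 40
No further pages.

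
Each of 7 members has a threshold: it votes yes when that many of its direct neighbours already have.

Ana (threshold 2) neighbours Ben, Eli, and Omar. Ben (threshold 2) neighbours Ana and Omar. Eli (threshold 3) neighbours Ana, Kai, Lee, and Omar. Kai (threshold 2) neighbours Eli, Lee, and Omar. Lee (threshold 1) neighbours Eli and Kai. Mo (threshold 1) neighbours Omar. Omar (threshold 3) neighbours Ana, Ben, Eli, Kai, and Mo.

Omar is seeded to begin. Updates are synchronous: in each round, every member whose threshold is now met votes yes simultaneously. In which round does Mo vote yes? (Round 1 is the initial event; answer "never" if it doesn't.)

2

Round 1 — Omar votes yes (initial).
Round 2 — checking thresholds:
  Ana: 1 of 3 neighbours < 2, not yet.
  Ben: 1 of 2 neighbours < 2, not yet.
  Eli: 1 of 4 neighbours < 3, not yet.
  Kai: 1 of 3 neighbours < 2, not yet.
  Mo: 1 of 1 neighbours ≥ 1, votes yes.
Round 3 — no new yes votes; cascade stops.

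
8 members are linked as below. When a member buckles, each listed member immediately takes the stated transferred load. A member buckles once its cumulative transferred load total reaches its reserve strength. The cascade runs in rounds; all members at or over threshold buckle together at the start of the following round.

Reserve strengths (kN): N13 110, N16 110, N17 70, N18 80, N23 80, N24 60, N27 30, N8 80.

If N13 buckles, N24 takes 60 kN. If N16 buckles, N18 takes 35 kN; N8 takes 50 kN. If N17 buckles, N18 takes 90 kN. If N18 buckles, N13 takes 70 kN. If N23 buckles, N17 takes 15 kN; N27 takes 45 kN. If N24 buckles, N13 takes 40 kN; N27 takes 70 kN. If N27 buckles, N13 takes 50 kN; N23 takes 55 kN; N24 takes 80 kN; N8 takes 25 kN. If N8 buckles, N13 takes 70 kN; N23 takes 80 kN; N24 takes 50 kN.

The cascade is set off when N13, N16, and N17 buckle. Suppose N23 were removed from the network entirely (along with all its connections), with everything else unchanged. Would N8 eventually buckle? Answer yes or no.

With N23 removed:
Round 1 — N13, N16, N17 buckle (initial).
  N18: +35+90 → 125 ≥ 80
  N24: +60 → 60 ≥ 60
  N8: +50 → 50 < 80
Round 2 — N18, N24 buckle.
  N27: +70 → 70 ≥ 30
Round 3 — N27 buckles.
  N8: +25 → 75 < 80
No further bucklings.

no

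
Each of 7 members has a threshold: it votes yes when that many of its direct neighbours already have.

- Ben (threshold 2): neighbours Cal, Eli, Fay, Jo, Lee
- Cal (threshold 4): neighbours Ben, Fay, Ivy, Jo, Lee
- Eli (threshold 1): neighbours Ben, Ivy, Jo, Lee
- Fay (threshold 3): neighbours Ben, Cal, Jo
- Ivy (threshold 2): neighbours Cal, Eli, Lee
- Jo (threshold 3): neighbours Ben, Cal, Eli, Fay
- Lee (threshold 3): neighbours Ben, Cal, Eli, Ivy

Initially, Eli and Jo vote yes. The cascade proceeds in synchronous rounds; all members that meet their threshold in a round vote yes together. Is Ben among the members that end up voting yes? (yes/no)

Round 1 — Eli, Jo vote yes (initial).
Round 2 — checking thresholds:
  Ben: 2 of 5 neighbours ≥ 2, votes yes.
  Cal: 1 of 5 neighbours < 4, below threshold.
  Fay: 1 of 3 neighbours < 3, below threshold.
  Ivy: 1 of 3 neighbours < 2, below threshold.
  Lee: 1 of 4 neighbours < 3, below threshold.
Round 3 — no new yes votes; cascade stops.

yes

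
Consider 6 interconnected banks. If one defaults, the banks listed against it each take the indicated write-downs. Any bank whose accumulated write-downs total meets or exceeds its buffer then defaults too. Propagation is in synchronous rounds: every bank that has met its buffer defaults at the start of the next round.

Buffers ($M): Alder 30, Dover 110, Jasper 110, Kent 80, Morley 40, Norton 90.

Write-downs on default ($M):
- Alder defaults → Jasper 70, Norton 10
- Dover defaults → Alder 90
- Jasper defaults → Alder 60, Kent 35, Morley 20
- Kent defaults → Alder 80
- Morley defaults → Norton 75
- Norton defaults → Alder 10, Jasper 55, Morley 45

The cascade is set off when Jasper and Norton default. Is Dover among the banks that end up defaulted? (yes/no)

Round 1 — Jasper, Norton default (initial).
  Alder: +60+10 → 70 ≥ 30
  Kent: +35 → 35 < 80
  Morley: +20+45 → 65 ≥ 40
Round 2 — Alder, Morley default.
No further defaults.

no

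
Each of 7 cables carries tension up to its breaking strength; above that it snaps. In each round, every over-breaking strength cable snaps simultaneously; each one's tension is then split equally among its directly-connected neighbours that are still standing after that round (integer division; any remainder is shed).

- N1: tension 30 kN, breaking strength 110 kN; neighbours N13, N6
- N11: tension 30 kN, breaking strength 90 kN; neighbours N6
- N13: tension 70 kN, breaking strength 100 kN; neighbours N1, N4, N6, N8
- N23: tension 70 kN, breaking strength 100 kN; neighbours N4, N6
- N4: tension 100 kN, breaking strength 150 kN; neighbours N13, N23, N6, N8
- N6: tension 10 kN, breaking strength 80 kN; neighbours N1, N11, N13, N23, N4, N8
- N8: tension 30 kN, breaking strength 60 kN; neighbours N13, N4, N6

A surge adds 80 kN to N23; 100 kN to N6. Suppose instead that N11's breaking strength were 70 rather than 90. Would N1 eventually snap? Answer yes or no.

With N11's breaking strength at 70:
Round 1 — N23 at 150 > 100; N6 at 110 > 80. N23, N6 snap.
  N23 sheds 150 kN to N4: 150 each.
    N4: 100+150 = 250 > 150
  N6 sheds 110 kN to N1, N11, N13, N4, N8: 22 each.
    N1: 30+22 = 52 ≤ 110
    N11: 30+22 = 52 ≤ 70
    N13: 70+22 = 92 ≤ 100
    N4: 250+22 = 272 > 150
    N8: 30+22 = 52 ≤ 60
Round 2 — N4 snaps.
  N4 sheds 272 kN to N13, N8: 136 each.
    N13: 92+136 = 228 > 100
    N8: 52+136 = 188 > 60
Round 3 — N13, N8 snap.
  N13 sheds 228 kN to N1: 228 each.
    N1: 52+228 = 280 > 110
  N8 sheds 188 kN: no online neighbours, lost.
Round 4 — N1 snaps.
  N1 sheds 280 kN: no online neighbours, lost.
No further breaks.

yes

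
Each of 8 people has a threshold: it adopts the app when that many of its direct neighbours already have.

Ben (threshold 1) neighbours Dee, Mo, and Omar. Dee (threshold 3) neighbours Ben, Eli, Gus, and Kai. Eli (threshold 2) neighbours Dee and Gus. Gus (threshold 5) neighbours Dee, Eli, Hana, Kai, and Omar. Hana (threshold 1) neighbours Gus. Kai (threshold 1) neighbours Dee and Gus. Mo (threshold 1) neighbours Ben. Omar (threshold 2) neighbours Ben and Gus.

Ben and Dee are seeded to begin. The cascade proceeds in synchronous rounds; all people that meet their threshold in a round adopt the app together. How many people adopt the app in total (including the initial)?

4

Round 1 — Ben, Dee adopt the app (initial).
Round 2 — checking thresholds:
  Eli: 1 of 2 neighbours < 2, below threshold.
  Gus: 1 of 5 neighbours < 5, below threshold.
  Kai: 1 of 2 neighbours ≥ 1, adopts the app.
  Mo: 1 of 1 neighbours ≥ 1, adopts the app.
  Omar: 1 of 2 neighbours < 2, below threshold.
Round 3 — no new adoptions; cascade stops.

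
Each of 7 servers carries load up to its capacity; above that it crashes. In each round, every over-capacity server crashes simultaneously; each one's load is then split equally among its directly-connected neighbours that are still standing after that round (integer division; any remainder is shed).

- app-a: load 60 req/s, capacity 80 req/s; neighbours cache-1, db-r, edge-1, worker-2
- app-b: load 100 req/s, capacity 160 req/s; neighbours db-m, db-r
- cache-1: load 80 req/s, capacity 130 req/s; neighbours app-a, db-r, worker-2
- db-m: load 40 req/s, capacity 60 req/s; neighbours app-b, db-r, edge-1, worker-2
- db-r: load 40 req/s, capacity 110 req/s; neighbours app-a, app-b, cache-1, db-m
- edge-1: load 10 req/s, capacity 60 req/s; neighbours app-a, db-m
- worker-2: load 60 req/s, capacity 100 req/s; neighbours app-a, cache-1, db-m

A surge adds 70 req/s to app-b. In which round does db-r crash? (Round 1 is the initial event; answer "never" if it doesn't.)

2

Round 1 — app-b at 170 > 160. app-b crashes.
  app-b sheds 170 req/s to db-m, db-r: 85 each.
    db-m: 40+85 = 125 > 60
    db-r: 40+85 = 125 > 110
Round 2 — db-m, db-r crash.
  db-m sheds 125 req/s to edge-1, worker-2: 62 each (1 lost).
    edge-1: 10+62 = 72 > 60
    worker-2: 60+62 = 122 > 100
  db-r sheds 125 req/s to app-a, cache-1: 62 each (1 lost).
    app-a: 60+62 = 122 > 80
    cache-1: 80+62 = 142 > 130
Round 3 — app-a, cache-1, edge-1, worker-2 crash.
  app-a sheds 122 req/s: no online neighbours, lost.
  cache-1 sheds 142 req/s: no online neighbours, lost.
  edge-1 sheds 72 req/s: no online neighbours, lost.
  worker-2 sheds 122 req/s: no online neighbours, lost.
No further crashes.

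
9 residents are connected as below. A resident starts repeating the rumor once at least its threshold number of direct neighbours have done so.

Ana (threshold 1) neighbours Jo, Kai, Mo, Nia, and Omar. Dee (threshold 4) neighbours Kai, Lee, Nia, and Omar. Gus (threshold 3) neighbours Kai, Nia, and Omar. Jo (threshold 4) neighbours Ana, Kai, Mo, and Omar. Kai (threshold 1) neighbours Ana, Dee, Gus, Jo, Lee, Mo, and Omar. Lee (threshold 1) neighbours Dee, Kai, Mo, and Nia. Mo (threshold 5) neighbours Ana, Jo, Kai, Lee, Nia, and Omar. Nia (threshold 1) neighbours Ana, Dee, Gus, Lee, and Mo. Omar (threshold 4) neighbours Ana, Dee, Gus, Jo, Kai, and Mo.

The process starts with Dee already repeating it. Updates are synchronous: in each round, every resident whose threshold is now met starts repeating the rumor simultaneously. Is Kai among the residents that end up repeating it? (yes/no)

Round 1 — Dee starts repeating the rumor (initial).
Round 2 — checking thresholds:
  Kai: 1 of 7 neighbours ≥ 1, starts repeating the rumor.
  Lee: 1 of 4 neighbours ≥ 1, starts repeating the rumor.
  Nia: 1 of 5 neighbours ≥ 1, starts repeating the rumor.
  Omar: 1 of 6 neighbours < 4, not yet.
Round 3 — checking thresholds:
  Ana: 2 of 5 neighbours ≥ 1, starts repeating the rumor.
  Gus: 2 of 3 neighbours < 3, not yet.
  Jo: 1 of 4 neighbours < 4, not yet.
  Mo: 3 of 6 neighbours < 5, not yet.
  Omar: 2 of 6 neighbours < 4, not yet.
Round 4 — no new spreads; cascade stops.

yes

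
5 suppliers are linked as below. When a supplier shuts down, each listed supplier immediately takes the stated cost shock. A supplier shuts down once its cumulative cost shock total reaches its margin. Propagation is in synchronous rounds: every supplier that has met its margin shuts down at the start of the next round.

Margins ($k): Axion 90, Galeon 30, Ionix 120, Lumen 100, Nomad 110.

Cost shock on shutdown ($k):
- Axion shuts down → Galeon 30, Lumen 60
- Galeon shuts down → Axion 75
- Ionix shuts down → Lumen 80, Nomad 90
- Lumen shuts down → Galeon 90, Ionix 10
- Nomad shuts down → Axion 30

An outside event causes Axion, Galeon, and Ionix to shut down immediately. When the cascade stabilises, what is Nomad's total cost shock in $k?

Round 1 — Axion, Galeon, Ionix shut down (initial).
  Lumen: +60+80 → 140 ≥ 100
  Nomad: +90 → 90 < 110
Round 2 — Lumen shuts down.
No further shutdowns.

90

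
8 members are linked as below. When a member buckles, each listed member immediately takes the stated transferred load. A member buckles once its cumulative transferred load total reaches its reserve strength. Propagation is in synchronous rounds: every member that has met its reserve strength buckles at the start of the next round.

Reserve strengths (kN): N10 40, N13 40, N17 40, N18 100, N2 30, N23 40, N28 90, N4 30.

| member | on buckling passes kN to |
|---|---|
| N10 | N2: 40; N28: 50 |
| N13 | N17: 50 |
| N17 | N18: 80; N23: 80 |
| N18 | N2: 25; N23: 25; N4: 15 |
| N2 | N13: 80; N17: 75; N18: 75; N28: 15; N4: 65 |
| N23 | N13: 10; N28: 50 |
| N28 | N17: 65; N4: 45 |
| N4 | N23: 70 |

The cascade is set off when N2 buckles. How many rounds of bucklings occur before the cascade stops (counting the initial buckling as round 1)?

Round 1 — N2 buckles (initial).
  N13: +80 → 80 ≥ 40
  N17: +75 → 75 ≥ 40
  N18: +75 → 75 < 100
  N28: +15 → 15 < 90
  N4: +65 → 65 ≥ 30
Round 2 — N13, N17, N4 buckle.
  N18: +80 → 155 ≥ 100
  N23: +80+70 → 150 ≥ 40
Round 3 — N18, N23 buckle.
  N28: +50 → 65 < 90
No further bucklings.

3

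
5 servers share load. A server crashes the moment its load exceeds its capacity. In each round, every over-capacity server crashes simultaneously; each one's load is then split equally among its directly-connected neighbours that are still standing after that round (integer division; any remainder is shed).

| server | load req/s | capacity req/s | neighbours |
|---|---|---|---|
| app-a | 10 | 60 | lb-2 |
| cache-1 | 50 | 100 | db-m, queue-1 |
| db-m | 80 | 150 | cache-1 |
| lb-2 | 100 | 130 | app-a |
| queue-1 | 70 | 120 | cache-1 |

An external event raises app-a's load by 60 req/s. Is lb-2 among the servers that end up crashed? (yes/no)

yes

Round 1 — app-a at 70 > 60. app-a crashes.
  app-a sheds 70 req/s to lb-2: 70 each.
    lb-2: 100+70 = 170 > 130
Round 2 — lb-2 crashes.
  lb-2 sheds 170 req/s: no online neighbours, lost.
No further crashes.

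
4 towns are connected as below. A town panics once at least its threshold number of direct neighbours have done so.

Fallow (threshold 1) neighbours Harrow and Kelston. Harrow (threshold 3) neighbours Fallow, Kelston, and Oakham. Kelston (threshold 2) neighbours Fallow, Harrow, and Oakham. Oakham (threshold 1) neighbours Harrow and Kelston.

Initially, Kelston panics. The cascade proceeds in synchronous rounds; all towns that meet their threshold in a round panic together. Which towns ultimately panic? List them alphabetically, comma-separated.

Fallow, Harrow, Kelston, Oakham

Round 1 — Kelston panics (initial).
Round 2 — checking thresholds:
  Fallow: 1 of 2 neighbours ≥ 1, panics.
  Harrow: 1 of 3 neighbours < 3, below threshold.
  Oakham: 1 of 2 neighbours ≥ 1, panics.
Round 3 — checking thresholds:
  Harrow: 3 of 3 neighbours ≥ 3, panics.
Round 4 — no new panics; cascade stops.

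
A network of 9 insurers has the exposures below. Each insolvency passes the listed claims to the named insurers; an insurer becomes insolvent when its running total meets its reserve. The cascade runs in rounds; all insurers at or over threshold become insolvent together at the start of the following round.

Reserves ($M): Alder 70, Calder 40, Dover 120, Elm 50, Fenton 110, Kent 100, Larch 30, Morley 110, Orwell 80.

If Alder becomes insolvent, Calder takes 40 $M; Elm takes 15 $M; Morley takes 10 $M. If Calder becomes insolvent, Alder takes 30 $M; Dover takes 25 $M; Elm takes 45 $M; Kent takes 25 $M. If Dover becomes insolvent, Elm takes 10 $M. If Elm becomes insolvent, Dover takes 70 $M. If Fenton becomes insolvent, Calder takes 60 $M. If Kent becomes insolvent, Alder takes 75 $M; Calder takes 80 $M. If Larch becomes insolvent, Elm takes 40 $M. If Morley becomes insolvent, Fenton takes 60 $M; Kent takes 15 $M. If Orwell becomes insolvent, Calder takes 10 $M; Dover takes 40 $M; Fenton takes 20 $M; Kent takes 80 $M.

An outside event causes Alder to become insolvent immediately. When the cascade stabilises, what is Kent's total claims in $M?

25

Round 1 — Alder becomes insolvent (initial).
  Calder: +40 → 40 ≥ 40
  Elm: +15 → 15 < 50
  Morley: +10 → 10 < 110
Round 2 — Calder becomes insolvent.
  Dover: +25 → 25 < 120
  Elm: +45 → 60 ≥ 50
  Kent: +25 → 25 < 100
Round 3 — Elm becomes insolvent.
  Dover: +70 → 95 < 120
No further insolvencies.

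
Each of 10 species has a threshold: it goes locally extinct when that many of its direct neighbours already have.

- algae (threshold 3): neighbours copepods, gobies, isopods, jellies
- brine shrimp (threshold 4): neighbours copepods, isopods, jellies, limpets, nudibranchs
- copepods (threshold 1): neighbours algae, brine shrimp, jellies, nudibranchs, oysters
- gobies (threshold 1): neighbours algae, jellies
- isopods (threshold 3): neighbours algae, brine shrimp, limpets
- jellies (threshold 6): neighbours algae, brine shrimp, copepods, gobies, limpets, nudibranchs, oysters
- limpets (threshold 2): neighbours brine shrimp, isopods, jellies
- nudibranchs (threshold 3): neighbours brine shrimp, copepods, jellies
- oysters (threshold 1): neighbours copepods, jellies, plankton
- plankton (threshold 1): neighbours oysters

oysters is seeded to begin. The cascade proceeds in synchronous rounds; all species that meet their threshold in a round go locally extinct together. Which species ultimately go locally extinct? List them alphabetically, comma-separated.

Round 1 — oysters goes locally extinct (initial).
Round 2 — checking thresholds:
  copepods: 1 of 5 neighbours ≥ 1, goes locally extinct.
  jellies: 1 of 7 neighbours < 6, below threshold.
  plankton: 1 of 1 neighbours ≥ 1, goes locally extinct.
Round 3 — no new extinctions; cascade stops.

copepods, oysters, plankton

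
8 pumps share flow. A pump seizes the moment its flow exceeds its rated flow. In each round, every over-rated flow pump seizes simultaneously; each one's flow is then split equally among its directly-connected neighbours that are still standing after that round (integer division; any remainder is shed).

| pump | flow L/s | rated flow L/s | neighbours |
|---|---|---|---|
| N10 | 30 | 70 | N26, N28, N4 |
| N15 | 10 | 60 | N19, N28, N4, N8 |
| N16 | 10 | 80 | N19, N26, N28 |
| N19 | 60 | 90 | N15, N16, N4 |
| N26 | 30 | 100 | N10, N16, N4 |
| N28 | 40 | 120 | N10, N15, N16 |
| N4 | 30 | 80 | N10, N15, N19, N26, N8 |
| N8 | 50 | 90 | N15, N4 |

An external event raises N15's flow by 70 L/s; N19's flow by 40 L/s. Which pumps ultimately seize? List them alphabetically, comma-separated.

N15, N19, N4, N8

Round 1 — N15 at 80 > 60; N19 at 100 > 90. N15, N19 seize.
  N15 sheds 80 L/s to N28, N4, N8: 26 each (2 lost).
    N28: 40+26 = 66 ≤ 120
    N4: 30+26 = 56 ≤ 80
    N8: 50+26 = 76 ≤ 90
  N19 sheds 100 L/s to N16, N4: 50 each.
    N16: 10+50 = 60 ≤ 80
    N4: 56+50 = 106 > 80
Round 2 — N4 seizes.
  N4 sheds 106 L/s to N10, N26, N8: 35 each (1 lost).
    N10: 30+35 = 65 ≤ 70
    N26: 30+35 = 65 ≤ 100
    N8: 76+35 = 111 > 90
Round 3 — N8 seizes.
  N8 sheds 111 L/s: no online neighbours, lost.
No further seizures.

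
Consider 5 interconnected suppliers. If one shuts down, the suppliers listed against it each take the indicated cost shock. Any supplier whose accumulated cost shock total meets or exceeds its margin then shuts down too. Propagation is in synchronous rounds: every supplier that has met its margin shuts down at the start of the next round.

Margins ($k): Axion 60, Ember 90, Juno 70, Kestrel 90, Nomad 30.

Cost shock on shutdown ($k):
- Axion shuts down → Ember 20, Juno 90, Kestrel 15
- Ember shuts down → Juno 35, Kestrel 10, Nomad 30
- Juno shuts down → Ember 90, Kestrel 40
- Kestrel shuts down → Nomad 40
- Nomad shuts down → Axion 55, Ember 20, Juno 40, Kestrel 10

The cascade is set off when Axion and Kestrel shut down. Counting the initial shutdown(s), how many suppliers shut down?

Round 1 — Axion, Kestrel shut down (initial).
  Ember: +20 → 20 < 90
  Juno: +90 → 90 ≥ 70
  Nomad: +40 → 40 ≥ 30
Round 2 — Juno, Nomad shut down.
  Ember: +90+20 → 130 ≥ 90
Round 3 — Ember shuts down.
No further shutdowns.

5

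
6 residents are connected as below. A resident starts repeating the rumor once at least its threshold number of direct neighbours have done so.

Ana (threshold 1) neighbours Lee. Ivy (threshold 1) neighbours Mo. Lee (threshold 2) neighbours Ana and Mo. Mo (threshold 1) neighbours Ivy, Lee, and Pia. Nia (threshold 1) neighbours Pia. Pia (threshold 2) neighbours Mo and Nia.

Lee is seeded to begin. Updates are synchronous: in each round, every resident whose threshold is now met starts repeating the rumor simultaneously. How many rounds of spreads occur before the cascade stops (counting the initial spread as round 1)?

Round 1 — Lee starts repeating the rumor (initial).
Round 2 — checking thresholds:
  Ana: 1 of 1 neighbours ≥ 1, starts repeating the rumor.
  Mo: 1 of 3 neighbours ≥ 1, starts repeating the rumor.
Round 3 — checking thresholds:
  Ivy: 1 of 1 neighbours ≥ 1, starts repeating the rumor.
  Pia: 1 of 2 neighbours < 2, holds.
Round 4 — no new spreads; cascade stops.

3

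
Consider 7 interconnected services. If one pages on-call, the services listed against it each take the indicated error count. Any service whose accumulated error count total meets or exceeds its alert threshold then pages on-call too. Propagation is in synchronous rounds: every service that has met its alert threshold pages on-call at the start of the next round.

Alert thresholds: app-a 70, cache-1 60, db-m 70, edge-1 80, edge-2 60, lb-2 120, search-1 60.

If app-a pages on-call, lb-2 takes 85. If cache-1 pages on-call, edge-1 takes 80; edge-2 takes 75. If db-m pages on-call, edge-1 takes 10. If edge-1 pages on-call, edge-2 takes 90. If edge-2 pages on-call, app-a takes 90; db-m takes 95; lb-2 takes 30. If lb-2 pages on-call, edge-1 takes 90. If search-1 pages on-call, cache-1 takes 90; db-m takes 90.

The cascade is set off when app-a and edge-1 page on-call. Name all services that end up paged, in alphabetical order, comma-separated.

Round 1 — app-a, edge-1 page on-call (initial).
  edge-2: +90 → 90 ≥ 60
  lb-2: +85 → 85 < 120
Round 2 — edge-2 pages on-call.
  db-m: +95 → 95 ≥ 70
  lb-2: +30 → 115 < 120
Round 3 — db-m pages on-call.
No further pages.

app-a, db-m, edge-1, edge-2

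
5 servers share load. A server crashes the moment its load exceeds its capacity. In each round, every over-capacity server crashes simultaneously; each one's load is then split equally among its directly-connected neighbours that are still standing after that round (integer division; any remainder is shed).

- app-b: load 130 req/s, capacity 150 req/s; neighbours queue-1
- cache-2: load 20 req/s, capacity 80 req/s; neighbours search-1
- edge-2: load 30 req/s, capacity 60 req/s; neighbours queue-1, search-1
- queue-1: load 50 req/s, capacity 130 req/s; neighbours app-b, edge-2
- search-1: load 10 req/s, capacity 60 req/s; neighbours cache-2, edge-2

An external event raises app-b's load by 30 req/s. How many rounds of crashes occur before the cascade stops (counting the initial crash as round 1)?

5

Round 1 — app-b at 160 > 150. app-b crashes.
  app-b sheds 160 req/s to queue-1: 160 each.
    queue-1: 50+160 = 210 > 130
Round 2 — queue-1 crashes.
  queue-1 sheds 210 req/s to edge-2: 210 each.
    edge-2: 30+210 = 240 > 60
Round 3 — edge-2 crashes.
  edge-2 sheds 240 req/s to search-1: 240 each.
    search-1: 10+240 = 250 > 60
Round 4 — search-1 crashes.
  search-1 sheds 250 req/s to cache-2: 250 each.
    cache-2: 20+250 = 270 > 80
Round 5 — cache-2 crashes.
  cache-2 sheds 270 req/s: no online neighbours, lost.
No further crashes.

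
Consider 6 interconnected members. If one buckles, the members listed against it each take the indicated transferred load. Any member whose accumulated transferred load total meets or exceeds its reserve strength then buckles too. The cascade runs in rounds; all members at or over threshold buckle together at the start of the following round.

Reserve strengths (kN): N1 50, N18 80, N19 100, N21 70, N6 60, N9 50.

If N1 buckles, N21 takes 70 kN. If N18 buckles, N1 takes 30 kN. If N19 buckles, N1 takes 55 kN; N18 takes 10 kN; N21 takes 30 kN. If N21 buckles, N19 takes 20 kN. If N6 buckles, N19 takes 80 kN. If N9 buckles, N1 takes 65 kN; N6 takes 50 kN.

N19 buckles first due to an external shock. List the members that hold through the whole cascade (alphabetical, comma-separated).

Round 1 — N19 buckles (initial).
  N1: +55 → 55 ≥ 50
  N18: +10 → 10 < 80
  N21: +30 → 30 < 70
Round 2 — N1 buckles.
  N21: +70 → 100 ≥ 70
Round 3 — N21 buckles.
No further bucklings.

N18, N6, N9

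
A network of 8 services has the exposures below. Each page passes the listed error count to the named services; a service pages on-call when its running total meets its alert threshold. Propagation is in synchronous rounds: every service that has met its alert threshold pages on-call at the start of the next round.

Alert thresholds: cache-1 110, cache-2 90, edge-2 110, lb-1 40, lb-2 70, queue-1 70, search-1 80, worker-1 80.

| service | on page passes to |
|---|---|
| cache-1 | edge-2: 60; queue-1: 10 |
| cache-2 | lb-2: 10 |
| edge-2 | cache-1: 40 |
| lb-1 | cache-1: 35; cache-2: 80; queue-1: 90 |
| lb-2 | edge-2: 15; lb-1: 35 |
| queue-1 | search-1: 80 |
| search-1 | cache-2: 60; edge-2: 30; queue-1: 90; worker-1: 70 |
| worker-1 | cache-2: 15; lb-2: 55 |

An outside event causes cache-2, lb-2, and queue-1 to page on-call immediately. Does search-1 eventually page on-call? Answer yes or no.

Round 1 — cache-2, lb-2, queue-1 page on-call (initial).
  edge-2: +15 → 15 < 110
  lb-1: +35 → 35 < 40
  search-1: +80 → 80 ≥ 80
Round 2 — search-1 pages on-call.
  edge-2: +30 → 45 < 110
  worker-1: +70 → 70 < 80
No further pages.

yes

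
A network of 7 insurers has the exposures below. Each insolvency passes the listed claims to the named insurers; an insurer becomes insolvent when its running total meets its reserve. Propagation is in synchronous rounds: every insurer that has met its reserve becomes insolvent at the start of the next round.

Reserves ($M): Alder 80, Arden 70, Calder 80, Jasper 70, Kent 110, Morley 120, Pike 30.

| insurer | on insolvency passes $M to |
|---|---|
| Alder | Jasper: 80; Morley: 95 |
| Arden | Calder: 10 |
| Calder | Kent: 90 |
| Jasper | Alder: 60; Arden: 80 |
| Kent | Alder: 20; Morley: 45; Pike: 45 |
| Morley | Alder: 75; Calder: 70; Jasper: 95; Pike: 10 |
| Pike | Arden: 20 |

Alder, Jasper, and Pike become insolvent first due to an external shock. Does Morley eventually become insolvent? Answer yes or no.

no

Round 1 — Alder, Jasper, Pike become insolvent (initial).
  Arden: +80+20 → 100 ≥ 70
  Morley: +95 → 95 < 120
Round 2 — Arden becomes insolvent.
  Calder: +10 → 10 < 80
No further insolvencies.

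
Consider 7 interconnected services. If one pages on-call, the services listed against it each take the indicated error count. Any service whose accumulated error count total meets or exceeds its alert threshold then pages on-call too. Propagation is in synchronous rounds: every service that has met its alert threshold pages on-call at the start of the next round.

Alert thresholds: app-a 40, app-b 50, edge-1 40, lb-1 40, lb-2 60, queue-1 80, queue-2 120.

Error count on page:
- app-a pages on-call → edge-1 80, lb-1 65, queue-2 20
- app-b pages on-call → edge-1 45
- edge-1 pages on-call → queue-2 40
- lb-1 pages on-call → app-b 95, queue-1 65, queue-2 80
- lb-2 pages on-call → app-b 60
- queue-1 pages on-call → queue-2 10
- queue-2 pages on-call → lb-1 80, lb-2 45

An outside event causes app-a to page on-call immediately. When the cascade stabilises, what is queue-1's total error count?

Round 1 — app-a pages on-call (initial).
  edge-1: +80 → 80 ≥ 40
  lb-1: +65 → 65 ≥ 40
  queue-2: +20 → 20 < 120
Round 2 — edge-1, lb-1 page on-call.
  app-b: +95 → 95 ≥ 50
  queue-1: +65 → 65 < 80
  queue-2: +40+80 → 140 ≥ 120
Round 3 — app-b, queue-2 page on-call.
  lb-2: +45 → 45 < 60
No further pages.

65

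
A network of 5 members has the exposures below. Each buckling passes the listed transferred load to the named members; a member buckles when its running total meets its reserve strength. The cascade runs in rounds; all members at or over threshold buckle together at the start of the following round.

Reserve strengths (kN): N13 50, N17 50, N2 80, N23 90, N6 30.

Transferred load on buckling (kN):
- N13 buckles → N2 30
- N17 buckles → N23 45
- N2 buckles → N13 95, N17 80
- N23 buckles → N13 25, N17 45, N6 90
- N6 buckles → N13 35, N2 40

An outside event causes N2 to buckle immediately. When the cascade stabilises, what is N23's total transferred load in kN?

Round 1 — N2 buckles (initial).
  N13: +95 → 95 ≥ 50
  N17: +80 → 80 ≥ 50
Round 2 — N13, N17 buckle.
  N23: +45 → 45 < 90
No further bucklings.

45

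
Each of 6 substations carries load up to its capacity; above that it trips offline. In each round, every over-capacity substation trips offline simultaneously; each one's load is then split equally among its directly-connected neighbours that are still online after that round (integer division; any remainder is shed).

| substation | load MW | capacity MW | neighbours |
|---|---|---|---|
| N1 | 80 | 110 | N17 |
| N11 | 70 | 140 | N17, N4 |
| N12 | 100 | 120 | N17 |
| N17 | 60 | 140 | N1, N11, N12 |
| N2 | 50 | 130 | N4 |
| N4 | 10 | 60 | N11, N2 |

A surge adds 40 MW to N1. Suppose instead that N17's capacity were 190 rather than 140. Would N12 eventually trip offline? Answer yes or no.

no

With N17's capacity at 190:
Round 1 — N1 at 120 > 110. N1 trips offline.
  N1 sheds 120 MW to N17: 120 each.
    N17: 60+120 = 180 ≤ 190
No further trips.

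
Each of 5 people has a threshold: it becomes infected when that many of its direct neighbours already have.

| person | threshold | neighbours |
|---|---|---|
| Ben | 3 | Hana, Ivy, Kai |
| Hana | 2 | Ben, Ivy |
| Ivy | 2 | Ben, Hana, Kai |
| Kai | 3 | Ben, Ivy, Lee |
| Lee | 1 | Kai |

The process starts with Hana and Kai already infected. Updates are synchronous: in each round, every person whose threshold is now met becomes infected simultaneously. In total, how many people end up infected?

5

Round 1 — Hana, Kai become infected (initial).
Round 2 — checking thresholds:
  Ben: 2 of 3 neighbours < 3, holds.
  Ivy: 2 of 3 neighbours ≥ 2, becomes infected.
  Lee: 1 of 1 neighbours ≥ 1, becomes infected.
Round 3 — checking thresholds:
  Ben: 3 of 3 neighbours ≥ 3, becomes infected.
Round 4 — no new infections; cascade stops.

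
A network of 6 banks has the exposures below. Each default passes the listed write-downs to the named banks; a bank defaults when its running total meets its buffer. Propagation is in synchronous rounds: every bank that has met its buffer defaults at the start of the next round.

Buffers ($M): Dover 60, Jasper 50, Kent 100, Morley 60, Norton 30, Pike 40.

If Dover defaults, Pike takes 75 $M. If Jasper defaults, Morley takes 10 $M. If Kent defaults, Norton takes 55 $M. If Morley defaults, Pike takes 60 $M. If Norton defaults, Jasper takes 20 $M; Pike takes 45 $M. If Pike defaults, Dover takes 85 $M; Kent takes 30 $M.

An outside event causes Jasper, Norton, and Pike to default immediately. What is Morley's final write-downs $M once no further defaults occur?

10

Round 1 — Jasper, Norton, Pike default (initial).
  Dover: +85 → 85 ≥ 60
  Kent: +30 → 30 < 100
  Morley: +10 → 10 < 60
Round 2 — Dover defaults.
No further defaults.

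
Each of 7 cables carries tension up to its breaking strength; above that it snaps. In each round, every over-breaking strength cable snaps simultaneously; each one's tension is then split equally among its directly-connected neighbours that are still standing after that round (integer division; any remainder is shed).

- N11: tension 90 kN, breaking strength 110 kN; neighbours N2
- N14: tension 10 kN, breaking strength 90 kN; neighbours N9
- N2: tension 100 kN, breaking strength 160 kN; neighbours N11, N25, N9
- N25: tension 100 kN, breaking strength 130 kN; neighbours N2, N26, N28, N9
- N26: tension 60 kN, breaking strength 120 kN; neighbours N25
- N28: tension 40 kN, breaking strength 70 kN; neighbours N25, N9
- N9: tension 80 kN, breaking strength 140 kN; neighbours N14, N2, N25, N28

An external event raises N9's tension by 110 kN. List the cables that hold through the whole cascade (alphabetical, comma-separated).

N14

Round 1 — N9 at 190 > 140. N9 snaps.
  N9 sheds 190 kN to N14, N2, N25, N28: 47 each (2 lost).
    N14: 10+47 = 57 ≤ 90
    N2: 100+47 = 147 ≤ 160
    N25: 100+47 = 147 > 130
    N28: 40+47 = 87 > 70
Round 2 — N25, N28 snap.
  N25 sheds 147 kN to N2, N26: 73 each (1 lost).
    N2: 147+73 = 220 > 160
    N26: 60+73 = 133 > 120
  N28 sheds 87 kN: no online neighbours, lost.
Round 3 — N2, N26 snap.
  N2 sheds 220 kN to N11: 220 each.
    N11: 90+220 = 310 > 110
  N26 sheds 133 kN: no online neighbours, lost.
Round 4 — N11 snaps.
  N11 sheds 310 kN: no online neighbours, lost.
No further breaks.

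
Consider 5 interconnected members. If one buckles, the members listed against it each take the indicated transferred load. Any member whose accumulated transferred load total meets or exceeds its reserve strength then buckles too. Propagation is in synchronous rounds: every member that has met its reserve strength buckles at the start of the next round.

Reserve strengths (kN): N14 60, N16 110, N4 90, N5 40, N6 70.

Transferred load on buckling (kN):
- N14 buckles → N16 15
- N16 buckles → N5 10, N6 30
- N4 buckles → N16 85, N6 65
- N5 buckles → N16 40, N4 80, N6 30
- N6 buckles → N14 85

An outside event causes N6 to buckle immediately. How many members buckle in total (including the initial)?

2

Round 1 — N6 buckles (initial).
  N14: +85 → 85 ≥ 60
Round 2 — N14 buckles.
  N16: +15 → 15 < 110
No further bucklings.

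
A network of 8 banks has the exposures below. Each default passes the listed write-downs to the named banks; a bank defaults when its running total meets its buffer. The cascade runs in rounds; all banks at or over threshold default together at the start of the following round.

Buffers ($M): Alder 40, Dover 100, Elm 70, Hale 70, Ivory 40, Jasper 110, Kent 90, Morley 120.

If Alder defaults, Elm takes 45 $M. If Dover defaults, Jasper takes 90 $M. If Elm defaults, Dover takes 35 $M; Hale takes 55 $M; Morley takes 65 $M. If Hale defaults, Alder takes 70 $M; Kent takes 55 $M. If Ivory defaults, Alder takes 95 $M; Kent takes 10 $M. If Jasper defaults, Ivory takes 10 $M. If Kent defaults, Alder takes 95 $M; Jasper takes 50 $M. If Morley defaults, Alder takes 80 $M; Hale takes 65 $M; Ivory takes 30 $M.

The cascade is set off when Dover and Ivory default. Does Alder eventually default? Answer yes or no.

yes

Round 1 — Dover, Ivory default (initial).
  Alder: +95 → 95 ≥ 40
  Jasper: +90 → 90 < 110
  Kent: +10 → 10 < 90
Round 2 — Alder defaults.
  Elm: +45 → 45 < 70
No further defaults.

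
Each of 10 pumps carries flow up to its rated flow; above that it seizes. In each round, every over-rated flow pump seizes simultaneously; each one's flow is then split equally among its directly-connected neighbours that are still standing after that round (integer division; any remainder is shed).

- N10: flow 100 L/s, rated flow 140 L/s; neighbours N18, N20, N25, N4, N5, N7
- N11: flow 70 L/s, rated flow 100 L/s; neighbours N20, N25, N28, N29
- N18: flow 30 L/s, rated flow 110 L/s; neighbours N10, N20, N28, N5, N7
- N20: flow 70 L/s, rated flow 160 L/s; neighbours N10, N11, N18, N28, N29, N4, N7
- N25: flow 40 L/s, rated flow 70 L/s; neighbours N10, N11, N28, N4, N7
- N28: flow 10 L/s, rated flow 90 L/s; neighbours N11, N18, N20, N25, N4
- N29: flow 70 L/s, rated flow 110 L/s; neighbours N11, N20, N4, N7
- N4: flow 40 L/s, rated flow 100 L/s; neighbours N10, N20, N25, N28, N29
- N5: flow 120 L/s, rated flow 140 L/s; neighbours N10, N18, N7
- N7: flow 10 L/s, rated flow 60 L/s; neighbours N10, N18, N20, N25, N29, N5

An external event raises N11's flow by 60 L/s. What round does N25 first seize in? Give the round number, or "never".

Round 1 — N11 at 130 > 100. N11 seizes.
  N11 sheds 130 L/s to N20, N25, N28, N29: 32 each (2 lost).
    N20: 70+32 = 102 ≤ 160
    N25: 40+32 = 72 > 70
    N28: 10+32 = 42 ≤ 90
    N29: 70+32 = 102 ≤ 110
Round 2 — N25 seizes.
  N25 sheds 72 L/s to N10, N28, N4, N7: 18 each.
    N10: 100+18 = 118 ≤ 140
    N28: 42+18 = 60 ≤ 90
    N4: 40+18 = 58 ≤ 100
    N7: 10+18 = 28 ≤ 60
No further seizures.

2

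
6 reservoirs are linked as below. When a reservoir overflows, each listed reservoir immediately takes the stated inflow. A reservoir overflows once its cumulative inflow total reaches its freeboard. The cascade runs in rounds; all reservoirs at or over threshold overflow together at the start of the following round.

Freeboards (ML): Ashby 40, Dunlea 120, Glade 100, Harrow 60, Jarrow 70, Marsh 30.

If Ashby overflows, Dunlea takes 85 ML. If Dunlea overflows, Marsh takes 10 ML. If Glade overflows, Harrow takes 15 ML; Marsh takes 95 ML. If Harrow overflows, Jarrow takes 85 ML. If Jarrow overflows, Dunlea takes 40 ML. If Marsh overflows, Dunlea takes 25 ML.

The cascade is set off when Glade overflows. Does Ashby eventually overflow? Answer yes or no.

Round 1 — Glade overflows (initial).
  Harrow: +15 → 15 < 60
  Marsh: +95 → 95 ≥ 30
Round 2 — Marsh overflows.
  Dunlea: +25 → 25 < 120
No further overflows.

no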